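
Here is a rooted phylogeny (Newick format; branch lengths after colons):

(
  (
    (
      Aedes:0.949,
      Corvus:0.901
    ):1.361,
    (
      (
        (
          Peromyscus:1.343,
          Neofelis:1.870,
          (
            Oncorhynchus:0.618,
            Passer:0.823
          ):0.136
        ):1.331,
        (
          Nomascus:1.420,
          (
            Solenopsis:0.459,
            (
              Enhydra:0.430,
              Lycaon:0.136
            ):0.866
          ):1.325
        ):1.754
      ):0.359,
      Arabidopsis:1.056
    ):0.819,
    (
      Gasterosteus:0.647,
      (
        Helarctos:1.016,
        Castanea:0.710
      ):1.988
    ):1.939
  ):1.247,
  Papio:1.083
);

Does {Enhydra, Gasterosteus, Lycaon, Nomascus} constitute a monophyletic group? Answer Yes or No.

No

The MRCA of the listed taxa subtends ((Aedes,Corvus),(((Peromyscus,Neofelis,(Oncorhynchus,Passer)),(Nomascus,(Solenopsis,(Enhydra,Lycaon)))),Arabidopsis),(Gasterosteus,(Helarctos,Castanea))).
That clade also contains Aedes, Arabidopsis, Castanea, Corvus, Helarctos, Neofelis, Oncorhynchus, Passer, Peromyscus, Solenopsis, which are not in the proposed group, so the group is not monophyletic.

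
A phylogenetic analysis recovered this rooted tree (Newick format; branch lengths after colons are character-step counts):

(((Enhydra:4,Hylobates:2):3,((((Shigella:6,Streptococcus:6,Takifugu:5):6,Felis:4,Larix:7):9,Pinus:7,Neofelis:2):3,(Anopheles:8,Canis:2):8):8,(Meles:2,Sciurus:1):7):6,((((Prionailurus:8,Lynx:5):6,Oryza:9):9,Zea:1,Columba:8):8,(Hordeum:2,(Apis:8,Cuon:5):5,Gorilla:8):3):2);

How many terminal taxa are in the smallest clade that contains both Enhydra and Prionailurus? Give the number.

22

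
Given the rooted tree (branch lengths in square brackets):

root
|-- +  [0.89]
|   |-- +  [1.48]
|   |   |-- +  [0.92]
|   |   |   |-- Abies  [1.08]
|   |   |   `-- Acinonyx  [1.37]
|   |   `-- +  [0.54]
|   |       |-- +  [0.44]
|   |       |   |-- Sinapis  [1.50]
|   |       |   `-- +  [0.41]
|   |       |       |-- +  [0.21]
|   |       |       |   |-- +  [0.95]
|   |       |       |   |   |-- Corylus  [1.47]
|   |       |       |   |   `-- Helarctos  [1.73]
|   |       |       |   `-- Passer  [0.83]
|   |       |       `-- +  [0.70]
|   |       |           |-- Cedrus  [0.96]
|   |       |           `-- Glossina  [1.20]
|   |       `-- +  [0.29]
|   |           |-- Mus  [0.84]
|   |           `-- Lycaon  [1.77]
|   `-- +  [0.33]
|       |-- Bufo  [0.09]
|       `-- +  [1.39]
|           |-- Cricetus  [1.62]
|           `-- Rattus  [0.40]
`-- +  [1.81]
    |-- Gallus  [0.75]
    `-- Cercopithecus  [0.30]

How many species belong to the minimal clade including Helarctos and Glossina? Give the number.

5

The MRCA of Helarctos and Glossina is the node subtending (((Corylus,Helarctos),Passer),(Cedrus,Glossina)).
That clade contains 5 terminal taxa: Cedrus, Corylus, Glossina, Helarctos, Passer.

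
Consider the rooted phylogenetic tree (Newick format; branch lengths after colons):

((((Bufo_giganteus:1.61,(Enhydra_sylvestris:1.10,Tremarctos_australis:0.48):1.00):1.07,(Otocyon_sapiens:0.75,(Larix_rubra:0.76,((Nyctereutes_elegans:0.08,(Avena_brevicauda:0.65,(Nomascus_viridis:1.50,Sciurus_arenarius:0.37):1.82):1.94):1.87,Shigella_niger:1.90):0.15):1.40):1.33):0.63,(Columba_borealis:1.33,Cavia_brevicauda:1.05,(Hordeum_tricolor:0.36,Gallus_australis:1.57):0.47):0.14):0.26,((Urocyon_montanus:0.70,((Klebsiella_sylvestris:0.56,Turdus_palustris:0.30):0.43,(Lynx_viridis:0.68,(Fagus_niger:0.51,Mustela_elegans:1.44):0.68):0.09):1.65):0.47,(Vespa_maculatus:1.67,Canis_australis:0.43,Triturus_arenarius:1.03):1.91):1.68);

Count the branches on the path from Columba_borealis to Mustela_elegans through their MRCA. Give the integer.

The MRCA of Columba_borealis and Mustela_elegans is the root of the tree.
From Columba_borealis up to that node: 3 branches. From Mustela_elegans up to the same node: 6 branches. Total: 3 + 6 = 9.

9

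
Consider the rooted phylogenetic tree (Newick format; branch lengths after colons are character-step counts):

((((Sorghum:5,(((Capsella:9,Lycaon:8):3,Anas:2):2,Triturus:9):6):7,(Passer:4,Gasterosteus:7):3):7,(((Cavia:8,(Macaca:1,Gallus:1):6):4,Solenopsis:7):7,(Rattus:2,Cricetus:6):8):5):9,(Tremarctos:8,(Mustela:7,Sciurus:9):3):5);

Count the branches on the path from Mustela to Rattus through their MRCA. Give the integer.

7

The MRCA of Mustela and Rattus is the root of the tree.
From Mustela up to that node: 3 branches. From Rattus up to the same node: 4 branches. Total: 3 + 4 = 7.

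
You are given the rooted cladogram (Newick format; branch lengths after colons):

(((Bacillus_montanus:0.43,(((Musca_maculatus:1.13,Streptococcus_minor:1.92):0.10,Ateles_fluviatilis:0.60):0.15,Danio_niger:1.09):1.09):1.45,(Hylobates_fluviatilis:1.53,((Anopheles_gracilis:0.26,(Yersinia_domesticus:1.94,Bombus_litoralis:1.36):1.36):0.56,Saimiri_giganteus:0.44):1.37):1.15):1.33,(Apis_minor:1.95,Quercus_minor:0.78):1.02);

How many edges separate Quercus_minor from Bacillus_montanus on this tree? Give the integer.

5

The MRCA of Quercus_minor and Bacillus_montanus is the root of the tree.
From Quercus_minor up to that node: 2 branches. From Bacillus_montanus up to the same node: 3 branches. Total: 2 + 3 = 5.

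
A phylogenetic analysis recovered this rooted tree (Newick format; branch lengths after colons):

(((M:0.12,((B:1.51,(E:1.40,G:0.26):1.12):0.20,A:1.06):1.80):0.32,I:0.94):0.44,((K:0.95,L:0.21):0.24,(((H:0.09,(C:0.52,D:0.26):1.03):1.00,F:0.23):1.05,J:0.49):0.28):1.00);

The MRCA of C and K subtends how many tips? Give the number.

The MRCA of C and K is the node subtending ((K,L),(((H,(C,D)),F),J)).
That clade contains 7 terminal taxa: C, D, F, H, J, K, L.

7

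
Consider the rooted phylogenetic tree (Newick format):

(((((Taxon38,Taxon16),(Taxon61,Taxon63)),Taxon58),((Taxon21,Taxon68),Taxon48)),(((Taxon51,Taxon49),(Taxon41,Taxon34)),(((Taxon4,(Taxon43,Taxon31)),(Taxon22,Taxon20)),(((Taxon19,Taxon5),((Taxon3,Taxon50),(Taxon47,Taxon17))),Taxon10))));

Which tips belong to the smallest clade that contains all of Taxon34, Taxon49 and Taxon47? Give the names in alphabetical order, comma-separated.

Tracing Taxon34: it sits inside (Taxon41,Taxon34).
Tracing Taxon49: it sits inside (Taxon51,Taxon49).
Tracing Taxon47: it sits inside (Taxon47,Taxon17).
The smallest clade enclosing all 3 is (((Taxon51,Taxon49),(Taxon41,Taxon34)),(((Taxon4,(Taxon43,Taxon31)),(Taxon22,Taxon20)),(((Taxon19,Taxon5),((Taxon3,Taxon50),(Taxon47,Taxon17))),Taxon10))); the answer is its 16 terminal taxa in alphabetical order.

Taxon10, Taxon17, Taxon19, Taxon20, Taxon22, Taxon3, Taxon31, Taxon34, Taxon4, Taxon41, Taxon43, Taxon47, Taxon49, Taxon5, Taxon50, Taxon51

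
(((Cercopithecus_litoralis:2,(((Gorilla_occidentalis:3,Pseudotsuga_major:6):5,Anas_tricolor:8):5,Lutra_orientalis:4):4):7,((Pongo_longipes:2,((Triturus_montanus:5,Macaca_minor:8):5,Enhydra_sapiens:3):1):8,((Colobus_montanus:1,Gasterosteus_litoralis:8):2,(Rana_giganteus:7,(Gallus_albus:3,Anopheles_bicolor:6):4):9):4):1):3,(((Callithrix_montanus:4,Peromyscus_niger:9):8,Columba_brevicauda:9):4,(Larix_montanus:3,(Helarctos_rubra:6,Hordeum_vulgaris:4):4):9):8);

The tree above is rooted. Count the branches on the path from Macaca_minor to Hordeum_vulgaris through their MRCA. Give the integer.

10

The MRCA of Macaca_minor and Hordeum_vulgaris is the root of the tree.
From Macaca_minor up to that node: 6 branches. From Hordeum_vulgaris up to the same node: 4 branches. Total: 6 + 4 = 10.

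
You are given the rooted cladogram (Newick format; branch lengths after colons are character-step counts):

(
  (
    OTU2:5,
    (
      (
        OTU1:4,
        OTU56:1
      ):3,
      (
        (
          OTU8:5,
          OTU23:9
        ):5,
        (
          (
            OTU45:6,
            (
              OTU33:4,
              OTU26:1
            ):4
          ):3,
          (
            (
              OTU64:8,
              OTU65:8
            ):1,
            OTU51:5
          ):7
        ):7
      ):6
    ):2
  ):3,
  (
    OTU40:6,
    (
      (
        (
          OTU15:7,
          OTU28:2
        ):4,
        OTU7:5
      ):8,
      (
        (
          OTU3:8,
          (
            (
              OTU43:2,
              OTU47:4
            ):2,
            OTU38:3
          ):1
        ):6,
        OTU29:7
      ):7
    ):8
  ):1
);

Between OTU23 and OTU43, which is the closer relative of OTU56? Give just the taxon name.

OTU23

The MRCA of OTU56 and OTU23 subtends ((OTU1,OTU56),((OTU8,OTU23),((OTU45,(OTU33,OTU26)),((OTU64,OTU65),OTU51)))) (10 taxa).
The MRCA of OTU56 and OTU43 is the root, subtending the entire tree (20 taxa).
The first is nested inside the second, so OTU56 shares a more recent common ancestor with OTU23.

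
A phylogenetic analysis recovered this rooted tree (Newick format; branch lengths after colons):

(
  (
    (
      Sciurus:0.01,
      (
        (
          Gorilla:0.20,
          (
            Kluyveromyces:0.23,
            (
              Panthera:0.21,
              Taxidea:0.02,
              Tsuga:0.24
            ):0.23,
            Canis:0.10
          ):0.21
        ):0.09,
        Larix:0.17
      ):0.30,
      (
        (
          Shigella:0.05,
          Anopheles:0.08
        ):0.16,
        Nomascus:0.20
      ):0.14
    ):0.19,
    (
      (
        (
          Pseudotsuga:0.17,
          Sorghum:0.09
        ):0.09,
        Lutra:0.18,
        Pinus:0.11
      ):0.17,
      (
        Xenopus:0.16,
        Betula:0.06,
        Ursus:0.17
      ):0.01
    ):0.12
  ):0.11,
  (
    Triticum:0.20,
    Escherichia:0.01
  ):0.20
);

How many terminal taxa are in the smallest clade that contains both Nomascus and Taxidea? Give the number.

The MRCA of Nomascus and Taxidea is the node subtending (Sciurus,((Gorilla,(Kluyveromyces,(Panthera,Taxidea,Tsuga),Canis)),Larix),((Shigella,Anopheles),Nomascus)).
That clade contains 11 terminal taxa: Anopheles, Canis, Gorilla, Kluyveromyces, Larix, Nomascus, Panthera, Sciurus, Shigella, Taxidea, Tsuga.

11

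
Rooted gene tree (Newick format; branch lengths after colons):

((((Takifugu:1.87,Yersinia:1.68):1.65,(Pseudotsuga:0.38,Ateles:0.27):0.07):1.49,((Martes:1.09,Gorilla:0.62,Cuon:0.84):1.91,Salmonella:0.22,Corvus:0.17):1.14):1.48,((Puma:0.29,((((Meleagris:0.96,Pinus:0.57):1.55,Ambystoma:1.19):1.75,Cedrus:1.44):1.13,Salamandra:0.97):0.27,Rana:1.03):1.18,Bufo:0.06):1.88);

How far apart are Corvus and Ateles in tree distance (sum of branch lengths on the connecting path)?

The path runs Corvus → … → MRCA → … → Ateles; the MRCA is the node subtending (((Takifugu,Yersinia),(Pseudotsuga,Ateles)),((Martes,Gorilla,Cuon),Salmonella,Corvus)).
Branch lengths along that path: 0.17 + 1.14 + 1.49 + 0.07 + 0.27 = 3.14.

3.14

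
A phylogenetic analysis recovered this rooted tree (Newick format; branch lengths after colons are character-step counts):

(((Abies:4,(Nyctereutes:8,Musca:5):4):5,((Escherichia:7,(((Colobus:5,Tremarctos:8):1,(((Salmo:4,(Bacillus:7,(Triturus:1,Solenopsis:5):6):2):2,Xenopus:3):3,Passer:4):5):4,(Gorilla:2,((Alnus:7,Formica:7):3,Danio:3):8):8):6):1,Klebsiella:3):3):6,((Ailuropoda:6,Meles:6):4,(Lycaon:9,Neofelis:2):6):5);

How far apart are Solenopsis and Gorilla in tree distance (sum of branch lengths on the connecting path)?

37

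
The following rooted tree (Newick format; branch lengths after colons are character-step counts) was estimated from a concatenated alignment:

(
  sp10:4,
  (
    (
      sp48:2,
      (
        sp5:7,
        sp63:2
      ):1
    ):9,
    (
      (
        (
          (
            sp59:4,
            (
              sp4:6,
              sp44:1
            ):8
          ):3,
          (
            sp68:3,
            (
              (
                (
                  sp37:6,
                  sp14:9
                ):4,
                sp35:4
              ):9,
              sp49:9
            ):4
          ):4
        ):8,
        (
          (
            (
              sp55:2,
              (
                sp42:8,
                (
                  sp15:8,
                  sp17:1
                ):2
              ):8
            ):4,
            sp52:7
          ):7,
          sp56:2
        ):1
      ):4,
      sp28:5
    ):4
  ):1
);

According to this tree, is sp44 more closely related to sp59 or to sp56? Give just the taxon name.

The MRCA of sp44 and sp59 subtends (sp59,(sp4,sp44)) (3 taxa).
The MRCA of sp44 and sp56 subtends (((sp59,(sp4,sp44)),(sp68,(((sp37,sp14),sp35),sp49))),(((sp55,(sp42,(sp15,sp17))),sp52),sp56)) (14 taxa).
The first is nested inside the second, so sp44 shares a more recent common ancestor with sp59.

sp59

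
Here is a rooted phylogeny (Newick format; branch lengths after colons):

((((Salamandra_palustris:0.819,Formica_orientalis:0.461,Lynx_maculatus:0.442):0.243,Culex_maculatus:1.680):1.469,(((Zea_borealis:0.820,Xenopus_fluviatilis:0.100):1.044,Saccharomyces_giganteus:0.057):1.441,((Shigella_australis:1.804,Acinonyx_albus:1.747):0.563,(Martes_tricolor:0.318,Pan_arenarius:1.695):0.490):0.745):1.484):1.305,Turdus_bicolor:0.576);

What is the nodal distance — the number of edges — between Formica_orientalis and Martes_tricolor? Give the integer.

The MRCA of Formica_orientalis and Martes_tricolor is the node subtending (((Salamandra_palustris,Formica_orientalis,Lynx_maculatus),Culex_maculatus),(((Zea_borealis,Xenopus_fluviatilis),Saccharomyces_giganteus),((Shigella_australis,Acinonyx_albus),(Martes_tricolor,Pan_arenarius)))).
From Formica_orientalis up to that node: 3 branches. From Martes_tricolor up to the same node: 4 branches. Total: 3 + 4 = 7.

7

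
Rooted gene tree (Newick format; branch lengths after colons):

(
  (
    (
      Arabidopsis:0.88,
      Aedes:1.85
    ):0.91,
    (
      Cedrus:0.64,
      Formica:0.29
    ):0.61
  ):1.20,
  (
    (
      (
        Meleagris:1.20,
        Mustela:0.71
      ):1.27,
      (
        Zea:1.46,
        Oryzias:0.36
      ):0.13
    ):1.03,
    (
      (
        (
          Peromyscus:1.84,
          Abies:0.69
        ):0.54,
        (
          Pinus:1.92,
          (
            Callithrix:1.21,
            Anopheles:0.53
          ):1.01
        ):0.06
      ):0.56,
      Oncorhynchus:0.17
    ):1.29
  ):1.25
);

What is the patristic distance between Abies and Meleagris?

6.58

The path runs Abies → … → MRCA → … → Meleagris; the MRCA is the node subtending (((Meleagris,Mustela),(Zea,Oryzias)),(((Peromyscus,Abies),(Pinus,(Callithrix,Anopheles))),Oncorhynchus)).
Branch lengths along that path: 0.69 + 0.54 + 0.56 + 1.29 + 1.03 + 1.27 + 1.20 = 6.58.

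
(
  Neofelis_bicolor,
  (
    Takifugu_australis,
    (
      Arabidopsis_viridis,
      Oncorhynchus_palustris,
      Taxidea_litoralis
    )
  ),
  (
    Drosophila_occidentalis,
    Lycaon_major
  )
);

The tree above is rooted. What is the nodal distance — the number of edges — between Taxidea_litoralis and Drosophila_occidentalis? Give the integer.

5

The MRCA of Taxidea_litoralis and Drosophila_occidentalis is the root of the tree.
From Taxidea_litoralis up to that node: 3 branches. From Drosophila_occidentalis up to the same node: 2 branches. Total: 3 + 2 = 5.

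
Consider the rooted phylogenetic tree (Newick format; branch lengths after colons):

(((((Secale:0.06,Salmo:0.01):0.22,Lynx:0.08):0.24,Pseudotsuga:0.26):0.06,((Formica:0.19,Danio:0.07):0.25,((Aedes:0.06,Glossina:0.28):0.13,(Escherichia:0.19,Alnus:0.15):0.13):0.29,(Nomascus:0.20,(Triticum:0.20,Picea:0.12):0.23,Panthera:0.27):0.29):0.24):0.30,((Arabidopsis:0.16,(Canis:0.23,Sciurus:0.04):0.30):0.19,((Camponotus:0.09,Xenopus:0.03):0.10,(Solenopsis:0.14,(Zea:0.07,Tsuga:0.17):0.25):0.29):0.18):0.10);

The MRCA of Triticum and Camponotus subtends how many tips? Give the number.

22

The MRCA of Triticum and Camponotus is the root, so the clade is the entire tree.
That clade contains 22 terminal taxa: Aedes, Alnus, Arabidopsis, Camponotus, Canis, Danio, Escherichia, Formica, Glossina, Lynx, Nomascus, Panthera, Picea, Pseudotsuga, Salmo, Sciurus, Secale, Solenopsis, Triticum, Tsuga, Xenopus, Zea.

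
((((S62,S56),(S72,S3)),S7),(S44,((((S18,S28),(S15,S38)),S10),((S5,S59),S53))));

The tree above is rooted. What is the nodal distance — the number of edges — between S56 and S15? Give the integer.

10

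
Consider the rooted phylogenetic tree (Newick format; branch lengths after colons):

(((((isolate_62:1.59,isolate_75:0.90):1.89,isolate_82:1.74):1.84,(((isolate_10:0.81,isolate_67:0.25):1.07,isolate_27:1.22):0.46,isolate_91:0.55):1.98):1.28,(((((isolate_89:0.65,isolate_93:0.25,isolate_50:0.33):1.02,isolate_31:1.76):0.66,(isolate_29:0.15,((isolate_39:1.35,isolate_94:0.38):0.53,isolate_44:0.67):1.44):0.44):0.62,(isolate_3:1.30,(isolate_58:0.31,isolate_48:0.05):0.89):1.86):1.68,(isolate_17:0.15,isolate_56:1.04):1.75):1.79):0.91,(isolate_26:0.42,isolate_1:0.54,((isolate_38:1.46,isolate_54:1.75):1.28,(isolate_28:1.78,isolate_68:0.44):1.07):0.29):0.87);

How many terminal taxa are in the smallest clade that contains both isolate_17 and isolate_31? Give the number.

The MRCA of isolate_17 and isolate_31 is the node subtending (((((isolate_89,isolate_93,isolate_50),isolate_31),(isolate_29,((isolate_39,isolate_94),isolate_44))),(isolate_3,(isolate_58,isolate_48))),(isolate_17,isolate_56)).
That clade contains 13 terminal taxa: isolate_17, isolate_29, isolate_3, isolate_31, isolate_39, isolate_44, isolate_48, isolate_50, isolate_56, isolate_58, isolate_89, isolate_93, isolate_94.

13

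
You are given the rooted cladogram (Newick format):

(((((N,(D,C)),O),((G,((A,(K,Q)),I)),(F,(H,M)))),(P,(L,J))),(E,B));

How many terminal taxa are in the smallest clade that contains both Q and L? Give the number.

15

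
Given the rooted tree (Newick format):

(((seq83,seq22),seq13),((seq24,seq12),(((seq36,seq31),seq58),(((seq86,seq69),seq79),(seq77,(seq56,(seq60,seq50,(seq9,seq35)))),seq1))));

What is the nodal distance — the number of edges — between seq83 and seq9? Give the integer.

11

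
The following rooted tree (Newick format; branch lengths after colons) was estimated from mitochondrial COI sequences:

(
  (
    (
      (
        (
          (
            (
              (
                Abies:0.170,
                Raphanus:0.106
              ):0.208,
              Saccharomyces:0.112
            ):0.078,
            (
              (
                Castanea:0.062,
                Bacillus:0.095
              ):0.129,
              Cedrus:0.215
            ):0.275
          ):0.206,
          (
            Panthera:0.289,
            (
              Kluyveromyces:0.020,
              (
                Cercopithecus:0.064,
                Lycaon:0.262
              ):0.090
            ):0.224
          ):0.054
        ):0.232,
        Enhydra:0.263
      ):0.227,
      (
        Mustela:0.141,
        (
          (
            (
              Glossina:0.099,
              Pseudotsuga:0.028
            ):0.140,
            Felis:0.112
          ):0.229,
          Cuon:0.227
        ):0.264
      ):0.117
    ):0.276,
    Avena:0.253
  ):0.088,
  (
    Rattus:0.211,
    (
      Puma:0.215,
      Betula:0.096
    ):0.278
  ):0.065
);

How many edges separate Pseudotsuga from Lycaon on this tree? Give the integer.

The MRCA of Pseudotsuga and Lycaon is the node subtending ((((((Abies,Raphanus),Saccharomyces),((Castanea,Bacillus),Cedrus)),(Panthera,(Kluyveromyces,(Cercopithecus,Lycaon)))),Enhydra),(Mustela,(((Glossina,Pseudotsuga),Felis),Cuon))).
From Pseudotsuga up to that node: 5 branches. From Lycaon up to the same node: 6 branches. Total: 5 + 6 = 11.

11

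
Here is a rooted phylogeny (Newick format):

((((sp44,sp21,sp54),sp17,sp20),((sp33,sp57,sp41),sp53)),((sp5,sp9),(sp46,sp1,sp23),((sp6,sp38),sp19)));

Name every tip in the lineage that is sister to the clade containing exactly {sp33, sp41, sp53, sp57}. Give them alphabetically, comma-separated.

sp17, sp20, sp21, sp44, sp54

The clade containing exactly {sp33, sp41, sp53, sp57} attaches to the tree at the node subtending (((sp44,sp21,sp54),sp17,sp20),((sp33,sp57,sp41),sp53)).
The other lineage descending from that same node — the sister group — is ((sp44,sp21,sp54),sp17,sp20); its 5 tips in alphabetical order are the answer.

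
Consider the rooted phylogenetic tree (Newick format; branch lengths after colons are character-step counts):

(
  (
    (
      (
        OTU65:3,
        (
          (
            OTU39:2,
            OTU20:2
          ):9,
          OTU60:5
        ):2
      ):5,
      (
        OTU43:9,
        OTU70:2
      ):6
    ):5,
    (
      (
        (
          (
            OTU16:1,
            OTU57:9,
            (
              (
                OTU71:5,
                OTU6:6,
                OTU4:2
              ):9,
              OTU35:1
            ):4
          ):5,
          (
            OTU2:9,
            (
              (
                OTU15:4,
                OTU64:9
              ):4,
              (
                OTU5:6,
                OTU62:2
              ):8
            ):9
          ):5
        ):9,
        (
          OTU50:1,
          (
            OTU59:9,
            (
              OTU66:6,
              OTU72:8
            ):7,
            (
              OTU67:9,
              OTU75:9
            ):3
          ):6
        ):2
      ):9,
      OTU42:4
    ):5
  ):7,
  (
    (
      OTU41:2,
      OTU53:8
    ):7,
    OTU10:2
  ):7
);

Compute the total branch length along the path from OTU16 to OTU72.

38

The path runs OTU16 → … → MRCA → … → OTU72; the MRCA is the node subtending (((OTU16,OTU57,((OTU71,OTU6,OTU4),OTU35)),(OTU2,((OTU15,OTU64),(OTU5,OTU62)))),(OTU50,(OTU59,(OTU66,OTU72),(OTU67,OTU75)))).
Branch lengths along that path: 1 + 5 + 9 + 2 + 6 + 7 + 8 = 38.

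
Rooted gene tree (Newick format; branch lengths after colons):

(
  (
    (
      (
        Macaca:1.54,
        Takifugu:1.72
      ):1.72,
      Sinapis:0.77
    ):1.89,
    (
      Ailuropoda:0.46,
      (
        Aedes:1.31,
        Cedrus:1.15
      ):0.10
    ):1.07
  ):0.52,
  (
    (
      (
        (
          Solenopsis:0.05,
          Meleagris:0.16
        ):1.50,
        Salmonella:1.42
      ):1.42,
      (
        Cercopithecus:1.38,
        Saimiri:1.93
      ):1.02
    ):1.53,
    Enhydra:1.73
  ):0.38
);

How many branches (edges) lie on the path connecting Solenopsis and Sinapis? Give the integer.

8

The MRCA of Solenopsis and Sinapis is the root of the tree.
From Solenopsis up to that node: 5 branches. From Sinapis up to the same node: 3 branches. Total: 5 + 3 = 8.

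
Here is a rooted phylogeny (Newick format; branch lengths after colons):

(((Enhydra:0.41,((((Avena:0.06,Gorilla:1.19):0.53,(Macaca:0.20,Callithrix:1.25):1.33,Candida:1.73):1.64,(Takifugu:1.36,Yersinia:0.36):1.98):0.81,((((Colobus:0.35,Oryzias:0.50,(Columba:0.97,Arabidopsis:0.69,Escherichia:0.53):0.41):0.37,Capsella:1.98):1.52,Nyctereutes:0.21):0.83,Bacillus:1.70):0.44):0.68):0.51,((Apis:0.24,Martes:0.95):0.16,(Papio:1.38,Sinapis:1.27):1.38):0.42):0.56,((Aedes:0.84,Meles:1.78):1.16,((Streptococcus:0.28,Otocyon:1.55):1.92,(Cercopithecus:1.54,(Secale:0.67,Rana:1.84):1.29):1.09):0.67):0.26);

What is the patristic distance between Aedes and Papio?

The path runs Aedes → … → MRCA → … → Papio; the MRCA is the root of the tree.
Branch lengths along that path: 0.84 + 1.16 + 0.26 + 0.56 + 0.42 + 1.38 + 1.38 = 6.00.

6.00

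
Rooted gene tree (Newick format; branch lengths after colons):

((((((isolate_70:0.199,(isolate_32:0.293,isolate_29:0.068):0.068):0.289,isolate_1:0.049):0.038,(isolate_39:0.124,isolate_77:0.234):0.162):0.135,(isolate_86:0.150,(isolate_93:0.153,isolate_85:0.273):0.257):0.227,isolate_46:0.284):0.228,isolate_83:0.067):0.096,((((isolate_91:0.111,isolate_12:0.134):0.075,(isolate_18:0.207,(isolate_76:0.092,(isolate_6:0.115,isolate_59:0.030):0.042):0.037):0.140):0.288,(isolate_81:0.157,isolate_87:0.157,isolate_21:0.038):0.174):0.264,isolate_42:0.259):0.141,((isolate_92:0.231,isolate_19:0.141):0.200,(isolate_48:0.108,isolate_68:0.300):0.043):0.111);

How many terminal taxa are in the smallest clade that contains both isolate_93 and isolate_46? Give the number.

The MRCA of isolate_93 and isolate_46 is the node subtending ((((isolate_70,(isolate_32,isolate_29)),isolate_1),(isolate_39,isolate_77)),(isolate_86,(isolate_93,isolate_85)),isolate_46).
That clade contains 10 terminal taxa: isolate_1, isolate_29, isolate_32, isolate_39, isolate_46, isolate_70, isolate_77, isolate_85, isolate_86, isolate_93.

10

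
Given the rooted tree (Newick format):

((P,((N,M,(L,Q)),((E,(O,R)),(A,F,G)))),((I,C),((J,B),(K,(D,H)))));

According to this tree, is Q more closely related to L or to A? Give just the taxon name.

L

The MRCA of Q and L subtends (L,Q) (2 taxa).
The MRCA of Q and A subtends ((N,M,(L,Q)),((E,(O,R)),(A,F,G))) (10 taxa).
The first is nested inside the second, so Q shares a more recent common ancestor with L.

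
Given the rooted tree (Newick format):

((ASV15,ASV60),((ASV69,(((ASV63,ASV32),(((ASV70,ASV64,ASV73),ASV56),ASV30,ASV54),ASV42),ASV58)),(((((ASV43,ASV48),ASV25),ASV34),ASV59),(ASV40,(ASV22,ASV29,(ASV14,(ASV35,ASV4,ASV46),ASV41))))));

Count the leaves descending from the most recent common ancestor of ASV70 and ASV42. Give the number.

The MRCA of ASV70 and ASV42 is the node subtending ((ASV63,ASV32),(((ASV70,ASV64,ASV73),ASV56),ASV30,ASV54),ASV42).
That clade contains 9 terminal taxa: ASV30, ASV32, ASV42, ASV54, ASV56, ASV63, ASV64, ASV70, ASV73.

9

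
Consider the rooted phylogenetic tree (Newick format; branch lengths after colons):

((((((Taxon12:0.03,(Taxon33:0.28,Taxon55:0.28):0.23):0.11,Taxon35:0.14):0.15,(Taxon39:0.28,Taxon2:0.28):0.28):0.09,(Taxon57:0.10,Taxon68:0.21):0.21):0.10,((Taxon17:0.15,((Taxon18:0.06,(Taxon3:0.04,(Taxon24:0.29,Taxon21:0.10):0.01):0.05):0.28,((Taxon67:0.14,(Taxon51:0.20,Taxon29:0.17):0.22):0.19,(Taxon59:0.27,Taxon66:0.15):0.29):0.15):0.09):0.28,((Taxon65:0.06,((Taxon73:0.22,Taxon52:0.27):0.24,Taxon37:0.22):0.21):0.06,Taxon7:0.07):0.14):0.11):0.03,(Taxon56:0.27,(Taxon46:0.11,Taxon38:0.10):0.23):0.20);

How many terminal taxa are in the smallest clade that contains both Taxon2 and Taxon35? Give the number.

6

The MRCA of Taxon2 and Taxon35 is the node subtending (((Taxon12,(Taxon33,Taxon55)),Taxon35),(Taxon39,Taxon2)).
That clade contains 6 terminal taxa: Taxon12, Taxon2, Taxon33, Taxon35, Taxon39, Taxon55.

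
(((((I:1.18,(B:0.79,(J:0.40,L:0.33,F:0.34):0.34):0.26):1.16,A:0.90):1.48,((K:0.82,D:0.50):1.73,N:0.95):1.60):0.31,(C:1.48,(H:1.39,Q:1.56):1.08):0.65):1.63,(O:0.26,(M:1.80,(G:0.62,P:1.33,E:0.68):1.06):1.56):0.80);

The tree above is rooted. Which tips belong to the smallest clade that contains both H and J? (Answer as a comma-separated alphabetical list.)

Tracing H: it sits inside (H,Q).
Tracing J: it sits inside (J,L,F).
The smallest clade enclosing both is ((((I,(B,(J,L,F))),A),((K,D),N)),(C,(H,Q))); the answer is its 12 terminal taxa in alphabetical order.

A, B, C, D, F, H, I, J, K, L, N, Q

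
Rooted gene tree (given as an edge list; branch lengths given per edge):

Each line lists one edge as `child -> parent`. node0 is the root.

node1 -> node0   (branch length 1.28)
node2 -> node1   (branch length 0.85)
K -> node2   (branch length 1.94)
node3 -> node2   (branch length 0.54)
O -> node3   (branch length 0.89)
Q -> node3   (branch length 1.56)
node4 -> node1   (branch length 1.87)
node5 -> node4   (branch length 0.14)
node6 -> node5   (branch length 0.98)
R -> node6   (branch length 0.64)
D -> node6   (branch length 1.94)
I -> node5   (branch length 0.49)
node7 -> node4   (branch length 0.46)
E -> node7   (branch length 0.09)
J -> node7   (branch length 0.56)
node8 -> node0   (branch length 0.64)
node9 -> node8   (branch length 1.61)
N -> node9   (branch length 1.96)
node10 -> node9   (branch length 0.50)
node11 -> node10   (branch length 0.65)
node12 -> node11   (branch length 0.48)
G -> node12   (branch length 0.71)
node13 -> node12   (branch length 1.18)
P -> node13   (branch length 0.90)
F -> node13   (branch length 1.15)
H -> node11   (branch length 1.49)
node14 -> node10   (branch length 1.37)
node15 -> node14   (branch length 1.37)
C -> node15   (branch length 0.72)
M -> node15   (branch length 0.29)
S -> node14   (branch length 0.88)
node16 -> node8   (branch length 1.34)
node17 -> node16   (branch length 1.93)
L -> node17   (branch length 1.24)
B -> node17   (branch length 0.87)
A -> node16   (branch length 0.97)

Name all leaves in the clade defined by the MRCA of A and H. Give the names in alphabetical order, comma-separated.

Tracing A: it sits inside ((L,B),A).
Tracing H: it sits inside ((G,(P,F)),H).
The smallest clade enclosing both is ((N,(((G,(P,F)),H),((C,M),S))),((L,B),A)); the answer is its 11 terminal taxa in alphabetical order.

A, B, C, F, G, H, L, M, N, P, S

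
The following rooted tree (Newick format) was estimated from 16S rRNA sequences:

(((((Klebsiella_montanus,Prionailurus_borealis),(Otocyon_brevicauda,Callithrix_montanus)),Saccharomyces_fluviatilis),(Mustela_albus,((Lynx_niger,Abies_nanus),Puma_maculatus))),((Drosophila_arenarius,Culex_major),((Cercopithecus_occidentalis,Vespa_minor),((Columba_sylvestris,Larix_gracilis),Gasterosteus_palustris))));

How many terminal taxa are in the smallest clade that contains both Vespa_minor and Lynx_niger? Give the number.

16

The MRCA of Vespa_minor and Lynx_niger is the root, so the clade is the entire tree.
That clade contains 16 terminal taxa: Abies_nanus, Callithrix_montanus, Cercopithecus_occidentalis, Columba_sylvestris, Culex_major, Drosophila_arenarius, Gasterosteus_palustris, Klebsiella_montanus, Larix_gracilis, Lynx_niger, Mustela_albus, Otocyon_brevicauda, Prionailurus_borealis, Puma_maculatus, Saccharomyces_fluviatilis, Vespa_minor.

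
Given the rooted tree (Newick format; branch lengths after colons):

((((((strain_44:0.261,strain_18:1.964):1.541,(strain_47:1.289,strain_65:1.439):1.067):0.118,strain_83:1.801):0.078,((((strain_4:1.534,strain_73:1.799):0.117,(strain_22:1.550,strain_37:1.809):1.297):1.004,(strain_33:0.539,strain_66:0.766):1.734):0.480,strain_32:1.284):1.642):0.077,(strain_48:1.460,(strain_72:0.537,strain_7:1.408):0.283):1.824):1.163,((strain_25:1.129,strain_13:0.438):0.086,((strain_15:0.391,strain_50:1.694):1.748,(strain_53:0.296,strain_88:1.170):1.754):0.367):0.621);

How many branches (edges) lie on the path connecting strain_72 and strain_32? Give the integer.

6

The MRCA of strain_72 and strain_32 is the node subtending (((((strain_44,strain_18),(strain_47,strain_65)),strain_83),((((strain_4,strain_73),(strain_22,strain_37)),(strain_33,strain_66)),strain_32)),(strain_48,(strain_72,strain_7))).
From strain_72 up to that node: 3 branches. From strain_32 up to the same node: 3 branches. Total: 3 + 3 = 6.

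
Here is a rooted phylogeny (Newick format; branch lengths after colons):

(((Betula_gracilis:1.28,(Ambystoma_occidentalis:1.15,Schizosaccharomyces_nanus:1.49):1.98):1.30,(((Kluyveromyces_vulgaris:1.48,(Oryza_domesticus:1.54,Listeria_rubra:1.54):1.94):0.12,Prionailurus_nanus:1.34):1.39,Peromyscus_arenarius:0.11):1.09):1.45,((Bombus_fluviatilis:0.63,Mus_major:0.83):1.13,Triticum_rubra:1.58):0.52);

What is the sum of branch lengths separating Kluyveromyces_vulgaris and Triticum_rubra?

7.63

The path runs Kluyveromyces_vulgaris → … → MRCA → … → Triticum_rubra; the MRCA is the root of the tree.
Branch lengths along that path: 1.48 + 0.12 + 1.39 + 1.09 + 1.45 + 0.52 + 1.58 = 7.63.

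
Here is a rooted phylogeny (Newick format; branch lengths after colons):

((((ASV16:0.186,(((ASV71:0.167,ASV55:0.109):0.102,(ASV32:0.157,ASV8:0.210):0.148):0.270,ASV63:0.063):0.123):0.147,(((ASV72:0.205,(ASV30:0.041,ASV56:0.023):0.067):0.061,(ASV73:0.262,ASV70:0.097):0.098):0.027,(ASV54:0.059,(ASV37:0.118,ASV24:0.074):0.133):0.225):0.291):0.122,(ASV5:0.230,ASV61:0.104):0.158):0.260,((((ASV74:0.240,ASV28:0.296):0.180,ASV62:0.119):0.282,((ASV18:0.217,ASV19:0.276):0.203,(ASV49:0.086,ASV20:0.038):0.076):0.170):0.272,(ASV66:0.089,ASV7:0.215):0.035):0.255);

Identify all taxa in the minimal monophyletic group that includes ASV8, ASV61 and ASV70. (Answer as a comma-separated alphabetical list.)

Tracing ASV8: it sits inside (ASV32,ASV8).
Tracing ASV61: it sits inside (ASV5,ASV61).
Tracing ASV70: it sits inside (ASV73,ASV70).
The smallest clade enclosing all 3 is (((ASV16,(((ASV71,ASV55),(ASV32,ASV8)),ASV63)),(((ASV72,(ASV30,ASV56)),(ASV73,ASV70)),(ASV54,(ASV37,ASV24)))),(ASV5,ASV61)); the answer is its 16 terminal taxa in alphabetical order.

ASV16, ASV24, ASV30, ASV32, ASV37, ASV5, ASV54, ASV55, ASV56, ASV61, ASV63, ASV70, ASV71, ASV72, ASV73, ASV8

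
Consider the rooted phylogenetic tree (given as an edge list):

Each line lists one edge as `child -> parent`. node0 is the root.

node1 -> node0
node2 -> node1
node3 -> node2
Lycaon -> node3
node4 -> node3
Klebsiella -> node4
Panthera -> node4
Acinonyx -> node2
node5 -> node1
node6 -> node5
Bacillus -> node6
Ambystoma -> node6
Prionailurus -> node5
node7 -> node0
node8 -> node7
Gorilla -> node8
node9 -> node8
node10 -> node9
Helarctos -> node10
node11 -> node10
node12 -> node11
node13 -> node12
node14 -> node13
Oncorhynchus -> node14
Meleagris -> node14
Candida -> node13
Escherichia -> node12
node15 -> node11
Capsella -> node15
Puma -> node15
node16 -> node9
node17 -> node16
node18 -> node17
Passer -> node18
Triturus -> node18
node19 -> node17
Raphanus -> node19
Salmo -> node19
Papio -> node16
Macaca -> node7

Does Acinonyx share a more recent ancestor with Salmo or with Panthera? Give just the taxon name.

Panthera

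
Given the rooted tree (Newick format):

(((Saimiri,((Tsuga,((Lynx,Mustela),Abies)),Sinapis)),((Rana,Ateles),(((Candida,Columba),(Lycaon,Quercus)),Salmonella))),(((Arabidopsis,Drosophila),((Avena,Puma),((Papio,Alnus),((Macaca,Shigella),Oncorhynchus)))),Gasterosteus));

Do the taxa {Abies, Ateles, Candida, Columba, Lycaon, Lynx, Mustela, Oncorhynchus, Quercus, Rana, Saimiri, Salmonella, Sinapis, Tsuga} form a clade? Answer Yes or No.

The MRCA of the listed taxa is the root, so the smallest clade containing them is the whole tree.
That clade also contains Alnus, Arabidopsis, Avena, Drosophila, Gasterosteus, Macaca, Papio, Puma, Shigella, which are not in the proposed group, so the group is not monophyletic.

No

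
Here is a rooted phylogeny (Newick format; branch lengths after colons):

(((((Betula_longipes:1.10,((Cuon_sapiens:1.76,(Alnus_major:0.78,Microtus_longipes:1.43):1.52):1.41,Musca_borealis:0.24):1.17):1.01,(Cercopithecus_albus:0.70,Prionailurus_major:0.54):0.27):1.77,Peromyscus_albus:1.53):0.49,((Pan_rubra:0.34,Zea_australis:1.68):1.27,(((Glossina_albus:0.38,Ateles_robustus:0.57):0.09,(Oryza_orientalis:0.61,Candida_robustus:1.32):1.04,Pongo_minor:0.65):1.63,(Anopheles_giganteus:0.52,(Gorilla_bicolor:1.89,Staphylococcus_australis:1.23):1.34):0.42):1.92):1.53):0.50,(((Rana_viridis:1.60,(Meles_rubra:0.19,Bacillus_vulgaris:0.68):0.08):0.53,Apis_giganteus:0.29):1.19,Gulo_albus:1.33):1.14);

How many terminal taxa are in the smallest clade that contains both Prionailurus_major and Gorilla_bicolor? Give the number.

18

The MRCA of Prionailurus_major and Gorilla_bicolor is the node subtending ((((Betula_longipes,((Cuon_sapiens,(Alnus_major,Microtus_longipes)),Musca_borealis)),(Cercopithecus_albus,Prionailurus_major)),Peromyscus_albus),((Pan_rubra,Zea_australis),(((Glossina_albus,Ateles_robustus),(Oryza_orientalis,Candida_robustus),Pongo_minor),(Anopheles_giganteus,(Gorilla_bicolor,Staphylococcus_australis))))).
That clade contains 18 terminal taxa: Alnus_major, Anopheles_giganteus, Ateles_robustus, Betula_longipes, Candida_robustus, Cercopithecus_albus, Cuon_sapiens, Glossina_albus, Gorilla_bicolor, Microtus_longipes, Musca_borealis, Oryza_orientalis, Pan_rubra, Peromyscus_albus, Pongo_minor, Prionailurus_major, Staphylococcus_australis, Zea_australis.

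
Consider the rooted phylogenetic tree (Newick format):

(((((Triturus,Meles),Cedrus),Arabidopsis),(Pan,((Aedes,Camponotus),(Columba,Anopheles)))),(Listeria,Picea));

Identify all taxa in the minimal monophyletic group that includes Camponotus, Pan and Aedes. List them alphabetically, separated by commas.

Tracing Camponotus: it sits inside (Aedes,Camponotus).
Tracing Pan: it sits inside (Pan,((Aedes,Camponotus),(Columba,Anopheles))).
Tracing Aedes: it sits inside (Aedes,Camponotus).
The smallest clade enclosing all 3 is (Pan,((Aedes,Camponotus),(Columba,Anopheles))); the answer is its 5 terminal taxa in alphabetical order.

Aedes, Anopheles, Camponotus, Columba, Pan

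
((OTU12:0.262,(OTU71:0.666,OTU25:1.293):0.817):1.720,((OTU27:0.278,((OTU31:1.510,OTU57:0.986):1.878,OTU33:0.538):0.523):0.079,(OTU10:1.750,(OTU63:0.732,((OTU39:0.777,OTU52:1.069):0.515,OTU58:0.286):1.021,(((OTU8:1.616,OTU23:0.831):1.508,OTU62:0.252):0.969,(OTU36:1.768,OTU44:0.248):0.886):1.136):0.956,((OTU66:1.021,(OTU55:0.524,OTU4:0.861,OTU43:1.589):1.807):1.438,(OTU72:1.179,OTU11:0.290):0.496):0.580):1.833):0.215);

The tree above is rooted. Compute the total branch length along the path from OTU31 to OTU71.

The path runs OTU31 → … → MRCA → … → OTU71; the MRCA is the root of the tree.
Branch lengths along that path: 1.510 + 1.878 + 0.523 + 0.079 + 0.215 + 1.720 + 0.817 + 0.666 = 7.408.

7.408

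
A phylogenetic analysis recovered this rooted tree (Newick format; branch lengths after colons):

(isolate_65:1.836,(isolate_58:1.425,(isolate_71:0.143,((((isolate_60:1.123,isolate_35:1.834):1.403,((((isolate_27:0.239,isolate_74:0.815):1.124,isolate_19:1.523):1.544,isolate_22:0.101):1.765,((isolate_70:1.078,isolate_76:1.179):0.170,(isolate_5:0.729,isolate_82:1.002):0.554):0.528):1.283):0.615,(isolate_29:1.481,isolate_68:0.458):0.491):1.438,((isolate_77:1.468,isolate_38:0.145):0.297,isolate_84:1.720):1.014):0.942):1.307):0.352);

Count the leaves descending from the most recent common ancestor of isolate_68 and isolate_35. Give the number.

12

The MRCA of isolate_68 and isolate_35 is the node subtending (((isolate_60,isolate_35),((((isolate_27,isolate_74),isolate_19),isolate_22),((isolate_70,isolate_76),(isolate_5,isolate_82)))),(isolate_29,isolate_68)).
That clade contains 12 terminal taxa: isolate_19, isolate_22, isolate_27, isolate_29, isolate_35, isolate_5, isolate_60, isolate_68, isolate_70, isolate_74, isolate_76, isolate_82.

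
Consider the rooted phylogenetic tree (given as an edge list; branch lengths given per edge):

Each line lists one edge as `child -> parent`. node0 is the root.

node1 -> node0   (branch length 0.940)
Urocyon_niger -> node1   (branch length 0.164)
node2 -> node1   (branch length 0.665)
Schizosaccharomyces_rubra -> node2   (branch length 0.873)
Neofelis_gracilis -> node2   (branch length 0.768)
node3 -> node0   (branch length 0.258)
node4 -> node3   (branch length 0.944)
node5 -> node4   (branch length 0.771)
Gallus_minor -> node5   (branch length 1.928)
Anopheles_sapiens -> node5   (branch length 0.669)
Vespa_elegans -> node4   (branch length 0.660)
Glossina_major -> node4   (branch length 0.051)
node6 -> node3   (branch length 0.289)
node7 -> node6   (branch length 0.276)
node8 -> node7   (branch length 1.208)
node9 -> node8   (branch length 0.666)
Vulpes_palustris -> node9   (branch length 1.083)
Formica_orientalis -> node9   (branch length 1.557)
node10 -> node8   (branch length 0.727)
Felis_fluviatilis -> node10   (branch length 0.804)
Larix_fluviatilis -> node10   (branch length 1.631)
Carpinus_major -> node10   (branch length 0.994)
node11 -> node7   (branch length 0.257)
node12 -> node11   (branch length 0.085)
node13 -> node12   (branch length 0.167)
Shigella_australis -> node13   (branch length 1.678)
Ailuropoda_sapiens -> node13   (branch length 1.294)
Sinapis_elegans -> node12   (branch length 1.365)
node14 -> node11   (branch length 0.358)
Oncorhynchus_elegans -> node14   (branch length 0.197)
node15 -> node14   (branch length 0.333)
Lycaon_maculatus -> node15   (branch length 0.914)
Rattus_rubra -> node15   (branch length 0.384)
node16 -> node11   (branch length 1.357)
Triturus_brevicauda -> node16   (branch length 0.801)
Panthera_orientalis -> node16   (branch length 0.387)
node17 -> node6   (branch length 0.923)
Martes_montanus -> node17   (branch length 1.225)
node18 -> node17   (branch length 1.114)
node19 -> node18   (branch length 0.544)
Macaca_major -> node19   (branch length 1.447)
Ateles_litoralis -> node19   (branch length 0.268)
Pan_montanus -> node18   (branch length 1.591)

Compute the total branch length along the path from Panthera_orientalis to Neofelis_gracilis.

The path runs Panthera_orientalis → … → MRCA → … → Neofelis_gracilis; the MRCA is the root of the tree.
Branch lengths along that path: 0.387 + 1.357 + 0.257 + 0.276 + 0.289 + 0.258 + 0.940 + 0.665 + 0.768 = 5.197.

5.197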